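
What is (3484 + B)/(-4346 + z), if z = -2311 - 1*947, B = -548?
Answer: -734/1901 ≈ -0.38611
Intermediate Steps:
z = -3258 (z = -2311 - 947 = -3258)
(3484 + B)/(-4346 + z) = (3484 - 548)/(-4346 - 3258) = 2936/(-7604) = 2936*(-1/7604) = -734/1901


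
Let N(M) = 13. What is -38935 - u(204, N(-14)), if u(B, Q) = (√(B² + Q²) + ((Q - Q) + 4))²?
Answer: -80736 - 8*√41785 ≈ -82371.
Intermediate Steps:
u(B, Q) = (4 + √(B² + Q²))² (u(B, Q) = (√(B² + Q²) + (0 + 4))² = (√(B² + Q²) + 4)² = (4 + √(B² + Q²))²)
-38935 - u(204, N(-14)) = -38935 - (4 + √(204² + 13²))² = -38935 - (4 + √(41616 + 169))² = -38935 - (4 + √41785)²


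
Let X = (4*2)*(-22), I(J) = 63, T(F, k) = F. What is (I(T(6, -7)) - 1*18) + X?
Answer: -131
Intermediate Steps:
X = -176 (X = 8*(-22) = -176)
(I(T(6, -7)) - 1*18) + X = (63 - 1*18) - 176 = (63 - 18) - 176 = 45 - 176 = -131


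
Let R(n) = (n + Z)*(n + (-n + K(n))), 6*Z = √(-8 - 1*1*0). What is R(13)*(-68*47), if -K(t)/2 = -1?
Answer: -83096 - 6392*I*√2/3 ≈ -83096.0 - 3013.2*I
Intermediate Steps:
K(t) = 2 (K(t) = -2*(-1) = 2)
Z = I*√2/3 (Z = √(-8 - 1*1*0)/6 = √(-8 - 1*0)/6 = √(-8 + 0)/6 = √(-8)/6 = (2*I*√2)/6 = I*√2/3 ≈ 0.4714*I)
R(n) = 2*n + 2*I*√2/3 (R(n) = (n + I*√2/3)*(n + (-n + 2)) = (n + I*√2/3)*(n + (2 - n)) = (n + I*√2/3)*2 = 2*n + 2*I*√2/3)
R(13)*(-68*47) = (2*13 + 2*I*√2/3)*(-68*47) = (26 + 2*I*√2/3)*(-3196) = -83096 - 6392*I*√2/3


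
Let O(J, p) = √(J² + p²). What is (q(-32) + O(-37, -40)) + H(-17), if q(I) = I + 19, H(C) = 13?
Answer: √2969 ≈ 54.489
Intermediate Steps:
q(I) = 19 + I
(q(-32) + O(-37, -40)) + H(-17) = ((19 - 32) + √((-37)² + (-40)²)) + 13 = (-13 + √(1369 + 1600)) + 13 = (-13 + √2969) + 13 = √2969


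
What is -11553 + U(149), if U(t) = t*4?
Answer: -10957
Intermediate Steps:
U(t) = 4*t
-11553 + U(149) = -11553 + 4*149 = -11553 + 596 = -10957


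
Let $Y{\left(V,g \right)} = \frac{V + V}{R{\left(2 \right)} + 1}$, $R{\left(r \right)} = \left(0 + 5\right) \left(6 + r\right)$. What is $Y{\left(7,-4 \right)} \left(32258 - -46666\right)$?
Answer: $\frac{1104936}{41} \approx 26950.0$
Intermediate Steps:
$R{\left(r \right)} = 30 + 5 r$ ($R{\left(r \right)} = 5 \left(6 + r\right) = 30 + 5 r$)
$Y{\left(V,g \right)} = \frac{2 V}{41}$ ($Y{\left(V,g \right)} = \frac{V + V}{\left(30 + 5 \cdot 2\right) + 1} = \frac{2 V}{\left(30 + 10\right) + 1} = \frac{2 V}{40 + 1} = \frac{2 V}{41}$)
$Y{\left(7,-4 \right)} \left(32258 - -46666\right) = \frac{2}{41} \cdot 7 \left(32258 - -46666\right) = \frac{14 \left(32258 + 46666\right)}{41} = \frac{14}{41} \cdot 78924 = \frac{1104936}{41}$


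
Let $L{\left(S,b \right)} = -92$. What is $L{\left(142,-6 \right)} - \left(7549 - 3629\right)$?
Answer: $-4012$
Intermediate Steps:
$L{\left(142,-6 \right)} - \left(7549 - 3629\right) = -92 - \left(7549 - 3629\right) = -92 - 3920 = -4012$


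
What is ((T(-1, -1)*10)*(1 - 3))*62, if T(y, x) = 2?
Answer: -2480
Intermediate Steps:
((T(-1, -1)*10)*(1 - 3))*62 = ((2*10)*(1 - 3))*62 = (20*(-2))*62 = -40*62 = -2480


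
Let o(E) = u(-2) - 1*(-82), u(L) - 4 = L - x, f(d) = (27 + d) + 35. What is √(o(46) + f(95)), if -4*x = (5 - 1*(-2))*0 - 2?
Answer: √962/2 ≈ 15.508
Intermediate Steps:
x = ½ (x = -((5 - 1*(-2))*0 - 2)/4 = -((5 + 2)*0 - 2)/4 = -(7*0 - 2)/4 = -(0 - 2)/4 = -¼*(-2) = ½ ≈ 0.50000)
f(d) = 62 + d
u(L) = 7/2 + L (u(L) = 4 + (L - 1*½) = 4 + (L - ½) = 4 + (-½ + L) = 7/2 + L)
o(E) = 167/2 (o(E) = (7/2 - 2) - 1*(-82) = 3/2 + 82 = 167/2)
√(o(46) + f(95)) = √(167/2 + (62 + 95)) = √(167/2 + 157) = √(481/2) = √962/2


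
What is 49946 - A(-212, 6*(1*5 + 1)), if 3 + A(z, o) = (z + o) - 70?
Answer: 50195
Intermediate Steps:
A(z, o) = -73 + o + z (A(z, o) = -3 + ((z + o) - 70) = -3 + ((o + z) - 70) = -3 + (-70 + o + z) = -73 + o + z)
49946 - A(-212, 6*(1*5 + 1)) = 49946 - (-73 + 6*(1*5 + 1) - 212) = 49946 - (-73 + 6*(5 + 1) - 212) = 49946 - (-73 + 6*6 - 212) = 49946 - (-73 + 36 - 212) = 49946 - 1*(-249) = 49946 + 249 = 50195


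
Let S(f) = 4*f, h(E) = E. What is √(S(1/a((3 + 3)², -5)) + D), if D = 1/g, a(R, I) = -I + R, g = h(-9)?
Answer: I*√205/123 ≈ 0.11641*I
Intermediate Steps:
g = -9
a(R, I) = R - I
D = -⅑ (D = 1/(-9) = -⅑ ≈ -0.11111)
√(S(1/a((3 + 3)², -5)) + D) = √(4/((3 + 3)² - 1*(-5)) - ⅑) = √(4/(6² + 5) - ⅑) = √(4/(36 + 5) - ⅑) = √(4/41 - ⅑) = √(-5/369) = I*√205/123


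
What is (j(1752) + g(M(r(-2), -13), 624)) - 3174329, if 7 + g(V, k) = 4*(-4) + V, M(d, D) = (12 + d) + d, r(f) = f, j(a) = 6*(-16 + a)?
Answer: -3163928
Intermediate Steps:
j(a) = -96 + 6*a
M(d, D) = 12 + 2*d
g(V, k) = -23 + V (g(V, k) = -7 + (4*(-4) + V) = -7 + (-16 + V) = -23 + V)
(j(1752) + g(M(r(-2), -13), 624)) - 3174329 = ((-96 + 6*1752) + (-23 + (12 + 2*(-2)))) - 3174329 = ((-96 + 10512) + (-23 + (12 - 4))) - 3174329 = (10416 + (-23 + 8)) - 3174329 = (10416 - 15) - 3174329 = 10401 - 3174329 = -3163928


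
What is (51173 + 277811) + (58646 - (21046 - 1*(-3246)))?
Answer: 363338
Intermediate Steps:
(51173 + 277811) + (58646 - (21046 - 1*(-3246))) = 328984 + (58646 - (21046 + 3246)) = 328984 + (58646 - 1*24292) = 328984 + (58646 - 24292) = 328984 + 34354 = 363338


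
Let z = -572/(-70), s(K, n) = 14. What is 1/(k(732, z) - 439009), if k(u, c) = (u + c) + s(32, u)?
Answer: -35/15338919 ≈ -2.2818e-6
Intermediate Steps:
z = 286/35 (z = -572*(-1/70) = 286/35 ≈ 8.1714)
k(u, c) = 14 + c + u (k(u, c) = (u + c) + 14 = (c + u) + 14 = 14 + c + u)
1/(k(732, z) - 439009) = 1/((14 + 286/35 + 732) - 439009) = 1/(26396/35 - 439009) = 1/(-15338919/35) = -35/15338919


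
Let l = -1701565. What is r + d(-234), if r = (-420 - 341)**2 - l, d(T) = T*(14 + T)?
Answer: 2332166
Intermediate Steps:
r = 2280686 (r = (-420 - 341)**2 - 1*(-1701565) = (-761)**2 + 1701565 = 579121 + 1701565 = 2280686)
r + d(-234) = 2280686 - 234*(14 - 234) = 2280686 - 234*(-220) = 2280686 + 51480 = 2332166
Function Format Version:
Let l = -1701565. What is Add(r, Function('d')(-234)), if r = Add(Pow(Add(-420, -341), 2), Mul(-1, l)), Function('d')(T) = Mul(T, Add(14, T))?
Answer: 2332166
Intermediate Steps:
r = 2280686 (r = Add(Pow(Add(-420, -341), 2), Mul(-1, -1701565)) = Add(Pow(-761, 2), 1701565) = Add(579121, 1701565) = 2280686)
Add(r, Function('d')(-234)) = Add(2280686, Mul(-234, Add(14, -234))) = Add(2280686, Mul(-234, -220)) = Add(2280686, 51480) = 2332166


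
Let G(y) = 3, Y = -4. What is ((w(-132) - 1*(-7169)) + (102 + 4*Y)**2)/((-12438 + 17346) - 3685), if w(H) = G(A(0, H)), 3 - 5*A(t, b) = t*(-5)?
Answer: 14568/1223 ≈ 11.912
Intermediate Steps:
A(t, b) = 3/5 + t (A(t, b) = 3/5 - t*(-5)/5 = 3/5 - (-1)*t = 3/5 + t)
w(H) = 3
((w(-132) - 1*(-7169)) + (102 + 4*Y)**2)/((-12438 + 17346) - 3685) = ((3 - 1*(-7169)) + (102 + 4*(-4))**2)/((-12438 + 17346) - 3685) = ((3 + 7169) + (102 - 16)**2)/(4908 - 3685) = (7172 + 86**2)/1223 = (7172 + 7396)*(1/1223) = 14568*(1/1223) = 14568/1223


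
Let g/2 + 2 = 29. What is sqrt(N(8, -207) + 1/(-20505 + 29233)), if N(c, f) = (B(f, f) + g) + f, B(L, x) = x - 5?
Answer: I*sqrt(6951238858)/4364 ≈ 19.105*I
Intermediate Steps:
g = 54 (g = -4 + 2*29 = -4 + 58 = 54)
B(L, x) = -5 + x
N(c, f) = 49 + 2*f (N(c, f) = ((-5 + f) + 54) + f = (49 + f) + f = 49 + 2*f)
sqrt(N(8, -207) + 1/(-20505 + 29233)) = sqrt((49 + 2*(-207)) + 1/(-20505 + 29233)) = sqrt((49 - 414) + 1/8728) = sqrt(-365 + 1/8728) = sqrt(-3185719/8728) = I*sqrt(6951238858)/4364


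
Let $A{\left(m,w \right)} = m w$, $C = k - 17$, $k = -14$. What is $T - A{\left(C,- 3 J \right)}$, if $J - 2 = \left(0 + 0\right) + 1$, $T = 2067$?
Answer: $1788$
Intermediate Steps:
$C = -31$ ($C = -14 - 17 = -31$)
$J = 3$ ($J = 2 + \left(\left(0 + 0\right) + 1\right) = 2 + \left(0 + 1\right) = 2 + 1 = 3$)
$T - A{\left(C,- 3 J \right)} = 2067 - - 31 \left(\left(-3\right) 3\right) = 2067 - \left(-31\right) \left(-9\right) = 2067 - 279 = 1788$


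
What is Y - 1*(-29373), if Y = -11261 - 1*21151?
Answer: -3039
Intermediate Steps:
Y = -32412 (Y = -11261 - 21151 = -32412)
Y - 1*(-29373) = -32412 - 1*(-29373) = -32412 + 29373 = -3039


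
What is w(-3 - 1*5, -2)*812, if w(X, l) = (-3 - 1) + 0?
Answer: -3248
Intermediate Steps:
w(X, l) = -4 (w(X, l) = -4 + 0 = -4)
w(-3 - 1*5, -2)*812 = -4*812 = -3248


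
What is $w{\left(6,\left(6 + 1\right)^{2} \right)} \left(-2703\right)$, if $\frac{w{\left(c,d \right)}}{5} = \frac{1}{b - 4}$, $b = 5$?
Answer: $-13515$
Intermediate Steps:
$w{\left(c,d \right)} = 5$ ($w{\left(c,d \right)} = \frac{5}{5 - 4} = \frac{5}{1} = 5 \cdot 1 = 5$)
$w{\left(6,\left(6 + 1\right)^{2} \right)} \left(-2703\right) = 5 \left(-2703\right) = -13515$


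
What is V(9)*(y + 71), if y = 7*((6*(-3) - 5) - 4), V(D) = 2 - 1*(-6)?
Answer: -944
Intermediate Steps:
V(D) = 8 (V(D) = 2 + 6 = 8)
y = -189 (y = 7*((-18 - 5) - 4) = 7*(-23 - 4) = 7*(-27) = -189)
V(9)*(y + 71) = 8*(-189 + 71) = 8*(-118) = -944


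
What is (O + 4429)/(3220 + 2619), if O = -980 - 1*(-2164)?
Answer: 5613/5839 ≈ 0.96130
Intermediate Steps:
O = 1184 (O = -980 + 2164 = 1184)
(O + 4429)/(3220 + 2619) = (1184 + 4429)/(3220 + 2619) = 5613/5839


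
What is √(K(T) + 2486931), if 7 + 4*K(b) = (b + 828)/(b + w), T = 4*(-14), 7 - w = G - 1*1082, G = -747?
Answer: 3*√218877416090/890 ≈ 1577.0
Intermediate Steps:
w = 1836 (w = 7 - (-747 - 1*1082) = 7 - (-747 - 1082) = 7 - 1*(-1829) = 7 + 1829 = 1836)
T = -56
K(b) = -7/4 + (828 + b)/(4*(1836 + b)) (K(b) = -7/4 + ((b + 828)/(b + 1836))/4 = -7/4 + ((828 + b)/(1836 + b))/4 = -7/4 + (828 + b)/(4*(1836 + b)))
√(K(T) + 2486931) = √(3*(-2004 - 1*(-56))/(2*(1836 - 56)) + 2486931) = √((3/2)*(-2004 + 56)/1780 + 2486931) = √((3/2)*(1/1780)*(-1948) + 2486931) = √(-1461/890 + 2486931) = √(2213367129/890) = 3*√218877416090/890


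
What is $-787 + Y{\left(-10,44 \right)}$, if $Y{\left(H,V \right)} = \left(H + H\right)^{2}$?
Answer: $-387$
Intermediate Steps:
$Y{\left(H,V \right)} = 4 H^{2}$ ($Y{\left(H,V \right)} = \left(2 H\right)^{2} = 4 H^{2}$)
$-787 + Y{\left(-10,44 \right)} = -787 + 4 \left(-10\right)^{2} = -787 + 4 \cdot 100 = -787 + 400 = -387$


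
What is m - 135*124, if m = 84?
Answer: -16656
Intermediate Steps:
m - 135*124 = 84 - 135*124 = 84 - 16740 = -16656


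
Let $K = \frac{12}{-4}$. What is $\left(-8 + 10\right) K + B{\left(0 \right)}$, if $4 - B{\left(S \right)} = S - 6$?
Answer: $4$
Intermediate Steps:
$B{\left(S \right)} = 10 - S$ ($B{\left(S \right)} = 4 - \left(S - 6\right) = 4 - \left(-6 + S\right) = 10 - S$)
$K = -3$ ($K = 12 \left(- \frac{1}{4}\right) = -3$)
$\left(-8 + 10\right) K + B{\left(0 \right)} = \left(-8 + 10\right) \left(-3\right) + \left(10 - 0\right) = 2 \left(-3\right) + \left(10 + 0\right) = -6 + 10 = 4$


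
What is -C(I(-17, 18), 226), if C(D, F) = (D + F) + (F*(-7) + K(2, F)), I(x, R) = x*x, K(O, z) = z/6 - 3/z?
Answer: 697897/678 ≈ 1029.3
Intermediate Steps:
K(O, z) = -3/z + z/6 (K(O, z) = z*(1/6) - 3/z = z/6 - 3/z = -3/z + z/6)
I(x, R) = x**2
C(D, F) = D - 3/F - 35*F/6 (C(D, F) = (D + F) + (F*(-7) + (-3/F + F/6)) = (D + F) + (-7*F + (-3/F + F/6)) = (D + F) + (-3/F - 41*F/6) = D - 3/F - 35*F/6)
-C(I(-17, 18), 226) = -((-17)**2 - 3/226 - 35/6*226) = -(289 - 3*1/226 - 3955/3) = -(289 - 3/226 - 3955/3) = -1*(-697897/678) = 697897/678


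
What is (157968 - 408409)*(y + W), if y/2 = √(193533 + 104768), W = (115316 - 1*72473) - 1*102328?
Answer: 14897482885 - 500882*√298301 ≈ 1.4624e+10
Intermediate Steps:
W = -59485 (W = (115316 - 72473) - 102328 = 42843 - 102328 = -59485)
y = 2*√298301 (y = 2*√(193533 + 104768) = 2*√298301 ≈ 1092.3)
(157968 - 408409)*(y + W) = (157968 - 408409)*(2*√298301 - 59485) = -250441*(-59485 + 2*√298301) = 14897482885 - 500882*√298301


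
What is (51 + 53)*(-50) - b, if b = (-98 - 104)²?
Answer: -46004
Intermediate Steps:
b = 40804 (b = (-202)² = 40804)
(51 + 53)*(-50) - b = (51 + 53)*(-50) - 1*40804 = 104*(-50) - 40804 = -5200 - 40804 = -46004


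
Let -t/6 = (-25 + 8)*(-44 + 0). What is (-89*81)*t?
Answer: 32353992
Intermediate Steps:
t = -4488 (t = -6*(-25 + 8)*(-44 + 0) = -(-102)*(-44) = -6*748 = -4488)
(-89*81)*t = -89*81*(-4488) = -7209*(-4488) = 32353992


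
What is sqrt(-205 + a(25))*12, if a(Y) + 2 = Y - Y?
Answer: 36*I*sqrt(23) ≈ 172.65*I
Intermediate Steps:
a(Y) = -2 (a(Y) = -2 + (Y - Y) = -2 + 0 = -2)
sqrt(-205 + a(25))*12 = sqrt(-205 - 2)*12 = sqrt(-207)*12 = (3*I*sqrt(23))*12 = 36*I*sqrt(23)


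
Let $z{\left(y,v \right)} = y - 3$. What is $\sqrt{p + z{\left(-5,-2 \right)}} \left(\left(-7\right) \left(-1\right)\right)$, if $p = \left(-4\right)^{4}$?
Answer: $14 \sqrt{62} \approx 110.24$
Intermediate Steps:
$z{\left(y,v \right)} = -3 + y$
$p = 256$
$\sqrt{p + z{\left(-5,-2 \right)}} \left(\left(-7\right) \left(-1\right)\right) = \sqrt{256 - 8} \left(\left(-7\right) \left(-1\right)\right) = \sqrt{256 - 8} \cdot 7 = \sqrt{248} \cdot 7 = 2 \sqrt{62} \cdot 7 = 14 \sqrt{62}$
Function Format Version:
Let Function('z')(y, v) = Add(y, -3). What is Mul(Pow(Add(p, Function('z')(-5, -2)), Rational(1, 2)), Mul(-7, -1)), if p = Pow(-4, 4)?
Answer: Mul(14, Pow(62, Rational(1, 2))) ≈ 110.24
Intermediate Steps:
Function('z')(y, v) = Add(-3, y)
p = 256
Mul(Pow(Add(p, Function('z')(-5, -2)), Rational(1, 2)), Mul(-7, -1)) = Mul(Pow(Add(256, Add(-3, -5)), Rational(1, 2)), Mul(-7, -1)) = Mul(Pow(Add(256, -8), Rational(1, 2)), 7) = Mul(Pow(248, Rational(1, 2)), 7) = Mul(Mul(2, Pow(62, Rational(1, 2))), 7) = Mul(14, Pow(62, Rational(1, 2)))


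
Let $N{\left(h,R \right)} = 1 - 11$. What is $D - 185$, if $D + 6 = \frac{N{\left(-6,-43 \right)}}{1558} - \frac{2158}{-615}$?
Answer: $- \frac{2190908}{11685} \approx -187.5$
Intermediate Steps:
$N{\left(h,R \right)} = -10$ ($N{\left(h,R \right)} = 1 - 11 = -10$)
$D = - \frac{29183}{11685}$ ($D = -6 - \left(- \frac{2158}{615} + \frac{5}{779}\right) = -6 - - \frac{40927}{11685} = -6 + \left(- \frac{5}{779} + \frac{2158}{615}\right) = -6 + \frac{40927}{11685} = - \frac{29183}{11685} \approx -2.4975$)
$D - 185 = - \frac{29183}{11685} - 185 = - \frac{2190908}{11685}$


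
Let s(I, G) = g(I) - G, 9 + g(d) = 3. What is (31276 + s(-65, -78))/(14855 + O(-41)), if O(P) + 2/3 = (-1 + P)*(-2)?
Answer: 94044/44815 ≈ 2.0985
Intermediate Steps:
O(P) = 4/3 - 2*P (O(P) = -⅔ + (-1 + P)*(-2) = -⅔ + (2 - 2*P) = 4/3 - 2*P)
g(d) = -6 (g(d) = -9 + 3 = -6)
s(I, G) = -6 - G
(31276 + s(-65, -78))/(14855 + O(-41)) = (31276 + (-6 - 1*(-78)))/(14855 + (4/3 - 2*(-41))) = (31276 + (-6 + 78))/(14855 + (4/3 + 82)) = (31276 + 72)/(14855 + 250/3) = 31348/(44815/3) = 31348*(3/44815) = 94044/44815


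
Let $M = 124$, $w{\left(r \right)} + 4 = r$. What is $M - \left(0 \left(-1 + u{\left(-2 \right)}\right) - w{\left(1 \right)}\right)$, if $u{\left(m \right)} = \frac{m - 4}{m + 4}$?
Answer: $121$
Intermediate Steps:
$u{\left(m \right)} = \frac{-4 + m}{4 + m}$
$w{\left(r \right)} = -4 + r$
$M - \left(0 \left(-1 + u{\left(-2 \right)}\right) - w{\left(1 \right)}\right) = 124 - \left(0 \left(-1 + \frac{-4 - 2}{4 - 2}\right) - \left(-4 + 1\right)\right) = 124 - \left(0 \left(-1 + \frac{1}{2} \left(-6\right)\right) - -3\right) = 124 - \left(0 \left(-1 + \frac{1}{2} \left(-6\right)\right) + 3\right) = 124 - \left(0 \left(-1 - 3\right) + 3\right) = 124 - \left(0 \left(-4\right) + 3\right) = 124 - \left(0 + 3\right) = 124 - 3 = 121$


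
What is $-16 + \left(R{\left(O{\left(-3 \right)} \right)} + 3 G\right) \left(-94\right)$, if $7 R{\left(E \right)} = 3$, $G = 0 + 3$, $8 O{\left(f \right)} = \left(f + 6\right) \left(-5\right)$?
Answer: $- \frac{6316}{7} \approx -902.29$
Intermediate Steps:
$O{\left(f \right)} = - \frac{15}{4} - \frac{5 f}{8}$ ($O{\left(f \right)} = \frac{\left(f + 6\right) \left(-5\right)}{8} = \frac{\left(6 + f\right) \left(-5\right)}{8} = \frac{-30 - 5 f}{8} = - \frac{15}{4} - \frac{5 f}{8}$)
$G = 3$
$R{\left(E \right)} = \frac{3}{7}$ ($R{\left(E \right)} = \frac{1}{7} \cdot 3 = \frac{3}{7}$)
$-16 + \left(R{\left(O{\left(-3 \right)} \right)} + 3 G\right) \left(-94\right) = -16 + \left(\frac{3}{7} + 3 \cdot 3\right) \left(-94\right) = -16 + \left(\frac{3}{7} + 9\right) \left(-94\right) = -16 + \frac{66}{7} \left(-94\right) = -16 - \frac{6204}{7} = - \frac{6316}{7}$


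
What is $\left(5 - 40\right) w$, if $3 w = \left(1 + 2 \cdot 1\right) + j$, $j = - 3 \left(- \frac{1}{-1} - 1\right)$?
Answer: $-35$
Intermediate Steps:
$j = 0$ ($j = - 3 \left(\left(-1\right) \left(-1\right) - 1\right) = - 3 \left(1 - 1\right) = \left(-3\right) 0 = 0$)
$w = 1$ ($w = \frac{\left(1 + 2 \cdot 1\right) + 0}{3} = \frac{\left(1 + 2\right) + 0}{3} = \frac{3 + 0}{3} = \frac{1}{3} \cdot 3 = 1$)
$\left(5 - 40\right) w = \left(5 - 40\right) 1 = \left(-35\right) 1 = -35$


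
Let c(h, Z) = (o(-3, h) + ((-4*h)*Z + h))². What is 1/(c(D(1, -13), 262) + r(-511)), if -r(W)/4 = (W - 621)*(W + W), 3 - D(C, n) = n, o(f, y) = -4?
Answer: 1/276135920 ≈ 3.6214e-9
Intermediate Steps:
D(C, n) = 3 - n
c(h, Z) = (-4 + h - 4*Z*h)² (c(h, Z) = (-4 + ((-4*h)*Z + h))² = (-4 + (-4*Z*h + h))² = (-4 + (h - 4*Z*h))² = (-4 + h - 4*Z*h)²)
r(W) = -8*W*(-621 + W) (r(W) = -4*(W - 621)*(W + W) = -4*(-621 + W)*2*W = -8*W*(-621 + W))
1/(c(D(1, -13), 262) + r(-511)) = 1/((4 - (3 - 1*(-13)) + 4*262*(3 - 1*(-13)))² + 8*(-511)*(621 - 1*(-511))) = 1/((4 - (3 + 13) + 4*262*(3 + 13))² + 8*(-511)*(621 + 511)) = 1/((4 - 1*16 + 4*262*16)² + 8*(-511)*1132) = 1/((4 - 16 + 16768)² - 4627616) = 1/(16756² - 4627616) = 1/(280763536 - 4627616) = 1/276135920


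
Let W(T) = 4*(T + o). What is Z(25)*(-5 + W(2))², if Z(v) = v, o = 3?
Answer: 5625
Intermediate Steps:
W(T) = 12 + 4*T (W(T) = 4*(T + 3) = 4*(3 + T) = 12 + 4*T)
Z(25)*(-5 + W(2))² = 25*(-5 + (12 + 4*2))² = 25*(-5 + (12 + 8))² = 25*(-5 + 20)² = 25*15² = 25*225 = 5625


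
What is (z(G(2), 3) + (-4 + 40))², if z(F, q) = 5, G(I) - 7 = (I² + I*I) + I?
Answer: 1681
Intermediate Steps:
G(I) = 7 + I + 2*I² (G(I) = 7 + ((I² + I*I) + I) = 7 + ((I² + I²) + I) = 7 + (2*I² + I) = 7 + (I + 2*I²) = 7 + I + 2*I²)
(z(G(2), 3) + (-4 + 40))² = (5 + (-4 + 40))² = (5 + 36)² = 41² = 1681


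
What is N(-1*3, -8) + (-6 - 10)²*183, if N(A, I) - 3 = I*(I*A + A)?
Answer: 46683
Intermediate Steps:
N(A, I) = 3 + I*(A + A*I) (N(A, I) = 3 + I*(I*A + A) = 3 + I*(A*I + A) = 3 + I*(A + A*I))
N(-1*3, -8) + (-6 - 10)²*183 = (3 - 1*3*(-8) - 1*3*(-8)²) + (-6 - 10)²*183 = (3 - 3*(-8) - 3*64) + (-16)²*183 = (3 + 24 - 192) + 256*183 = -165 + 46848 = 46683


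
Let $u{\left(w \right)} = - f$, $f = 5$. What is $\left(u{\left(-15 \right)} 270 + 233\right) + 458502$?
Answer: $457385$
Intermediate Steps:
$u{\left(w \right)} = -5$ ($u{\left(w \right)} = \left(-1\right) 5 = -5$)
$\left(u{\left(-15 \right)} 270 + 233\right) + 458502 = \left(\left(-5\right) 270 + 233\right) + 458502 = \left(-1350 + 233\right) + 458502 = -1117 + 458502 = 457385$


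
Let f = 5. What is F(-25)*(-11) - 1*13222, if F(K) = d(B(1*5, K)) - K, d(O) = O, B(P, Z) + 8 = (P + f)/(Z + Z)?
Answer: -67034/5 ≈ -13407.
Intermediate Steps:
B(P, Z) = -8 + (5 + P)/(2*Z) (B(P, Z) = -8 + (P + 5)/(Z + Z) = -8 + (5 + P)/((2*Z)) = -8 + (5 + P)*(1/(2*Z)) = -8 + (5 + P)/(2*Z))
F(K) = -K + (10 - 16*K)/(2*K) (F(K) = (5 + 1*5 - 16*K)/(2*K) - K = (5 + 5 - 16*K)/(2*K) - K = (10 - 16*K)/(2*K) - K = -K + (10 - 16*K)/(2*K))
F(-25)*(-11) - 1*13222 = (-8 - 1*(-25) + 5/(-25))*(-11) - 1*13222 = (-8 + 25 + 5*(-1/25))*(-11) - 13222 = (-8 + 25 - 1/5)*(-11) - 13222 = (84/5)*(-11) - 13222 = -924/5 - 13222 = -67034/5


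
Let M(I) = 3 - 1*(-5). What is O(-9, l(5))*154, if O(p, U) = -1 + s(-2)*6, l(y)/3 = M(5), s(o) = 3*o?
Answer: -5698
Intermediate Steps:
M(I) = 8 (M(I) = 3 + 5 = 8)
l(y) = 24 (l(y) = 3*8 = 24)
O(p, U) = -37 (O(p, U) = -1 + (3*(-2))*6 = -1 - 6*6 = -1 - 36 = -37)
O(-9, l(5))*154 = -37*154 = -5698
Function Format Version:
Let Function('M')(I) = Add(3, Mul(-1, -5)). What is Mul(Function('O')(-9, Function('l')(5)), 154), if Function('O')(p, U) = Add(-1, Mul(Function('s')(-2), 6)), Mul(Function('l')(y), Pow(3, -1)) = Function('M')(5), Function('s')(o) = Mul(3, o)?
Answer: -5698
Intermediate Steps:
Function('M')(I) = 8 (Function('M')(I) = Add(3, 5) = 8)
Function('l')(y) = 24 (Function('l')(y) = Mul(3, 8) = 24)
Function('O')(p, U) = -37 (Function('O')(p, U) = Add(-1, Mul(Mul(3, -2), 6)) = Add(-1, Mul(-6, 6)) = Add(-1, -36) = -37)
Mul(Function('O')(-9, Function('l')(5)), 154) = Mul(-37, 154) = -5698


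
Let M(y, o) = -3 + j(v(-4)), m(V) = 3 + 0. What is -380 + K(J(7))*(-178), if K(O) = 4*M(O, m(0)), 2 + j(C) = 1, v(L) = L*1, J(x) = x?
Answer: 2468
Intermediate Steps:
m(V) = 3
v(L) = L
j(C) = -1 (j(C) = -2 + 1 = -1)
M(y, o) = -4 (M(y, o) = -3 - 1 = -4)
K(O) = -16 (K(O) = 4*(-4) = -16)
-380 + K(J(7))*(-178) = -380 - 16*(-178) = -380 + 2848 = 2468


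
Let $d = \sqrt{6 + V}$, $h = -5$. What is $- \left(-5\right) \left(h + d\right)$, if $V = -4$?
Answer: $-25 + 5 \sqrt{2} \approx -17.929$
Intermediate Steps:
$d = \sqrt{2}$ ($d = \sqrt{6 - 4} = \sqrt{2} \approx 1.4142$)
$- \left(-5\right) \left(h + d\right) = - \left(-5\right) \left(-5 + \sqrt{2}\right) = - (25 - 5 \sqrt{2}) = -25 + 5 \sqrt{2}$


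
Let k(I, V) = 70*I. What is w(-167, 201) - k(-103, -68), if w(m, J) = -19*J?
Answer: 3391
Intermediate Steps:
w(-167, 201) - k(-103, -68) = -19*201 - 70*(-103) = -3819 - 1*(-7210) = -3819 + 7210 = 3391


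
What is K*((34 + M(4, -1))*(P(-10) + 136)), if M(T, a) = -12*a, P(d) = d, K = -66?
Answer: -382536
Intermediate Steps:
K*((34 + M(4, -1))*(P(-10) + 136)) = -66*(34 - 12*(-1))*(-10 + 136) = -66*(34 + 12)*126 = -3036*126 = -66*5796 = -382536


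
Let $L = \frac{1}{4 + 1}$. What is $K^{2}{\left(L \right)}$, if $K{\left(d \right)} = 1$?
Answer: $1$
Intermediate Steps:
$L = \frac{1}{5} \approx 0.2$
$K^{2}{\left(L \right)} = 1^{2} = 1$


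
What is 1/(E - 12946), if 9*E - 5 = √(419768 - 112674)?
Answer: -1048581/13574039987 - 9*√307094/13574039987 ≈ -7.7616e-5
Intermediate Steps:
E = 5/9 + √307094/9 (E = 5/9 + √(419768 - 112674)/9 = 5/9 + √307094/9 ≈ 62.129)
1/(E - 12946) = 1/((5/9 + √307094/9) - 12946) = 1/(-116509/9 + √307094/9)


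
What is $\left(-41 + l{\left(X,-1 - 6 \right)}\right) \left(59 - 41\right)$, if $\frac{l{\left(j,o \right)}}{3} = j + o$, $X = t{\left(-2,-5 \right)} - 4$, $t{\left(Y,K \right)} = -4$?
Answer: $-1548$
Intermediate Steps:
$X = -8$ ($X = -4 - 4 = -8$)
$l{\left(j,o \right)} = 3 j + 3 o$ ($l{\left(j,o \right)} = 3 \left(j + o\right) = 3 j + 3 o$)
$\left(-41 + l{\left(X,-1 - 6 \right)}\right) \left(59 - 41\right) = \left(-41 + \left(3 \left(-8\right) + 3 \left(-1 - 6\right)\right)\right) \left(59 - 41\right) = \left(-41 + \left(-24 + 3 \left(-7\right)\right)\right) 18 = \left(-41 - 45\right) 18 = \left(-86\right) 18 = -1548$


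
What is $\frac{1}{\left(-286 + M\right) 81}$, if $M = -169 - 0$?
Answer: $- \frac{1}{36855} \approx -2.7133 \cdot 10^{-5}$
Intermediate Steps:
$M = -169$ ($M = -169 + 0 = -169$)
$\frac{1}{\left(-286 + M\right) 81} = \frac{1}{\left(-286 - 169\right) 81} = \frac{1}{\left(-455\right) 81} = \frac{1}{-36855} = - \frac{1}{36855}$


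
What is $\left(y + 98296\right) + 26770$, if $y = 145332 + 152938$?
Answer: $423336$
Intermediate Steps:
$y = 298270$
$\left(y + 98296\right) + 26770 = \left(298270 + 98296\right) + 26770 = 396566 + 26770 = 423336$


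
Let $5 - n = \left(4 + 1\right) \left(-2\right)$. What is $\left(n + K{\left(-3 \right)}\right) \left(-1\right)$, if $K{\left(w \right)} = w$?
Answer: $-12$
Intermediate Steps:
$n = 15$ ($n = 5 - \left(4 + 1\right) \left(-2\right) = 5 - 5 \left(-2\right) = 5 - -10 = 5 + 10 = 15$)
$\left(n + K{\left(-3 \right)}\right) \left(-1\right) = \left(15 - 3\right) \left(-1\right) = 12 \left(-1\right) = -12$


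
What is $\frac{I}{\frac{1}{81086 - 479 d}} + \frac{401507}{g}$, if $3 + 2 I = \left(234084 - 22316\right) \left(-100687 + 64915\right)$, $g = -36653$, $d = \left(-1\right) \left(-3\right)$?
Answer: $- \frac{22115329364219853517}{73306} \approx -3.0168 \cdot 10^{14}$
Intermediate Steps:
$d = 3$
$I = - \frac{7575364899}{2}$ ($I = - \frac{3}{2} + \frac{\left(234084 - 22316\right) \left(-100687 + 64915\right)}{2} = - \frac{3}{2} + \frac{211768 \left(-35772\right)}{2} = - \frac{3}{2} + \frac{1}{2} \left(-7575364896\right) = - \frac{3}{2} - 3787682448 = - \frac{7575364899}{2} \approx -3.7877 \cdot 10^{9}$)
$\frac{I}{\frac{1}{81086 - 479 d}} + \frac{401507}{g} = - \frac{7575364899}{2 \frac{1}{81086 - 1437}} + \frac{401507}{-36653} = - \frac{7575364899}{2 \frac{1}{81086 - 1437}} + 401507 \left(- \frac{1}{36653}\right) = - \frac{7575364899}{2 \cdot \frac{1}{79649}} - \frac{401507}{36653} = - \frac{7575364899 \frac{1}{\frac{1}{79649}}}{2} - \frac{401507}{36653} = \left(- \frac{7575364899}{2}\right) 79649 - \frac{401507}{36653} = - \frac{603370238840451}{2} - \frac{401507}{36653} = - \frac{22115329364219853517}{73306}$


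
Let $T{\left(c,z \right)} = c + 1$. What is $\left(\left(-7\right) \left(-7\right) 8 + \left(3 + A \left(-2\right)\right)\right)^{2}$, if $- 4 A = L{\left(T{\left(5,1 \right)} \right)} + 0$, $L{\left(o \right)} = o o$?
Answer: $170569$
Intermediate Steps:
$T{\left(c,z \right)} = 1 + c$
$L{\left(o \right)} = o^{2}$
$A = -9$ ($A = - \frac{\left(1 + 5\right)^{2} + 0}{4} = - \frac{6^{2} + 0}{4} = - \frac{36 + 0}{4} = \left(- \frac{1}{4}\right) 36 = -9$)
$\left(\left(-7\right) \left(-7\right) 8 + \left(3 + A \left(-2\right)\right)\right)^{2} = \left(\left(-7\right) \left(-7\right) 8 + \left(3 - -18\right)\right)^{2} = \left(49 \cdot 8 + \left(3 + 18\right)\right)^{2} = \left(392 + 21\right)^{2} = 413^{2} = 170569$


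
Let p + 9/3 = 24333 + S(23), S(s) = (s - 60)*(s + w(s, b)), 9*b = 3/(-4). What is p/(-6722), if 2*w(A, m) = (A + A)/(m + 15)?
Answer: -4192529/1203238 ≈ -3.4844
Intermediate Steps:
b = -1/12 (b = (3/(-4))/9 = (3*(-¼))/9 = (⅑)*(-¾) = -1/12 ≈ -0.083333)
w(A, m) = A/(15 + m) (w(A, m) = ((A + A)/(m + 15))/2 = ((2*A)/(15 + m))/2 = (2*A/(15 + m))/2 = A/(15 + m))
S(s) = 191*s*(-60 + s)/179 (S(s) = (s - 60)*(s + s/(15 - 1/12)) = (-60 + s)*(s + s/(179/12)) = (-60 + s)*(s + s*(12/179)) = (-60 + s)*(s + 12*s/179) = (-60 + s)*(191*s/179) = 191*s*(-60 + s)/179)
p = 4192529/179 (p = -3 + (24333 + (191/179)*23*(-60 + 23)) = -3 + (24333 + (191/179)*23*(-37)) = -3 + (24333 - 162541/179) = -3 + 4193066/179 = 4192529/179 ≈ 23422.)
p/(-6722) = (4192529/179)/(-6722) = (4192529/179)*(-1/6722) = -4192529/1203238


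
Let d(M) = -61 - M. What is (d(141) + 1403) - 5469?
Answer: -4268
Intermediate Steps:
(d(141) + 1403) - 5469 = ((-61 - 1*141) + 1403) - 5469 = ((-61 - 141) + 1403) - 5469 = (-202 + 1403) - 5469 = 1201 - 5469 = -4268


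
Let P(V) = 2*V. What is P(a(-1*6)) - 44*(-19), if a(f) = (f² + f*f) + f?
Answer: 968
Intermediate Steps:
a(f) = f + 2*f² (a(f) = (f² + f²) + f = 2*f² + f = f + 2*f²)
P(a(-1*6)) - 44*(-19) = 2*((-1*6)*(1 + 2*(-1*6))) - 44*(-19) = 2*(-6*(1 + 2*(-6))) + 836 = 2*(-6*(1 - 12)) + 836 = 2*(-6*(-11)) + 836 = 2*66 + 836 = 132 + 836 = 968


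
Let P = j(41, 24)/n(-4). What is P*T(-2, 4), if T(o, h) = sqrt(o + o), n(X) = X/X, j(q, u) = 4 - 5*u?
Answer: -232*I ≈ -232.0*I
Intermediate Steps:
n(X) = 1
P = -116 (P = (4 - 5*24)/1 = (4 - 120)*1 = -116*1 = -116)
T(o, h) = sqrt(2)*sqrt(o) (T(o, h) = sqrt(2*o) = sqrt(2)*sqrt(o))
P*T(-2, 4) = -116*sqrt(2)*sqrt(-2) = -116*sqrt(2)*I*sqrt(2) = -232*I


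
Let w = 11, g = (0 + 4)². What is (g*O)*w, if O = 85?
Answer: 14960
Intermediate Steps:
g = 16 (g = 4² = 16)
(g*O)*w = (16*85)*11 = 1360*11 = 14960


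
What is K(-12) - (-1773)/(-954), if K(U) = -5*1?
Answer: -727/106 ≈ -6.8585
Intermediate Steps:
K(U) = -5
K(-12) - (-1773)/(-954) = -5 - (-1773)/(-954) = -5 - (-1773)*(-1)/954 = -5 - 1*197/106 = -5 - 197/106 = -727/106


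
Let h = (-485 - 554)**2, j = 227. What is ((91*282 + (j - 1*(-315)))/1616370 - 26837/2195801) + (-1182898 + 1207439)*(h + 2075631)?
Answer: 137409356537229189383777/1774613431185 ≈ 7.7431e+10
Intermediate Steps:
h = 1079521 (h = (-1039)**2 = 1079521)
((91*282 + (j - 1*(-315)))/1616370 - 26837/2195801) + (-1182898 + 1207439)*(h + 2075631) = ((91*282 + (227 - 1*(-315)))/1616370 - 26837/2195801) + (-1182898 + 1207439)*(1079521 + 2075631) = ((25662 + (227 + 315))*(1/1616370) - 26837*1/2195801) + 24541*3155152 = ((25662 + 542)*(1/1616370) - 26837/2195801) + 77430585232 = (26204*(1/1616370) - 26837/2195801) + 77430585232 = (13102/808185 - 26837/2195801) + 77430585232 = 7080123857/1774613431185 + 77430585232 = 137409356537229189383777/1774613431185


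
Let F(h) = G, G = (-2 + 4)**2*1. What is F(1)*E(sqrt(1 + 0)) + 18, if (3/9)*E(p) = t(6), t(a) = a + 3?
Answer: 126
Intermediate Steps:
t(a) = 3 + a
E(p) = 27 (E(p) = 3*(3 + 6) = 3*9 = 27)
G = 4 (G = 2**2*1 = 4*1 = 4)
F(h) = 4
F(1)*E(sqrt(1 + 0)) + 18 = 4*27 + 18 = 108 + 18 = 126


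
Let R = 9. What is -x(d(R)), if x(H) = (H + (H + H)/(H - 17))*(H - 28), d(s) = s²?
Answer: -141669/32 ≈ -4427.2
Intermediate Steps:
x(H) = (-28 + H)*(H + 2*H/(-17 + H)) (x(H) = (H + (2*H)/(-17 + H))*(-28 + H) = (H + 2*H/(-17 + H))*(-28 + H) = (-28 + H)*(H + 2*H/(-17 + H)))
-x(d(R)) = -9²*(420 + (9²)² - 43*9²)/(-17 + 9²) = -81*(420 + 81² - 43*81)/(-17 + 81) = -81*(420 + 6561 - 3483)/64 = -81*3498/64 = -1*141669/32 = -141669/32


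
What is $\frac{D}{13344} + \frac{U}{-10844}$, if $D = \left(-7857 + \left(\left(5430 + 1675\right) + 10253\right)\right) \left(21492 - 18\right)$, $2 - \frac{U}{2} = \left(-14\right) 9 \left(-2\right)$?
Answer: $\frac{92185336169}{6029264} \approx 15290.0$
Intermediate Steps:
$U = -500$ ($U = 4 - 2 \left(-14\right) 9 \left(-2\right) = 4 - 2 \left(\left(-126\right) \left(-2\right)\right) = 4 - 504 = -500$)
$D = 204024474$ ($D = \left(-7857 + \left(7105 + 10253\right)\right) 21474 = \left(-7857 + 17358\right) 21474 = 9501 \cdot 21474 = 204024474$)
$\frac{D}{13344} + \frac{U}{-10844} = \frac{204024474}{13344} - \frac{500}{-10844} = 204024474 \cdot \frac{1}{13344} - - \frac{125}{2711} = \frac{34004079}{2224} + \frac{125}{2711} = \frac{92185336169}{6029264}$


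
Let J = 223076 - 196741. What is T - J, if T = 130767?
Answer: 104432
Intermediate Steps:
J = 26335
T - J = 130767 - 1*26335 = 130767 - 26335 = 104432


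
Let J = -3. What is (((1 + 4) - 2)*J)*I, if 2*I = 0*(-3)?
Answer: 0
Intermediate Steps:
I = 0 (I = (0*(-3))/2 = (1/2)*0 = 0)
(((1 + 4) - 2)*J)*I = (((1 + 4) - 2)*(-3))*0 = ((5 - 2)*(-3))*0 = (3*(-3))*0 = -9*0 = 0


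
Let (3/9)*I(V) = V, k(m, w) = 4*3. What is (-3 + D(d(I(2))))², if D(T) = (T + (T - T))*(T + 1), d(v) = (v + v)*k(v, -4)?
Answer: 435849129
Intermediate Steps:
k(m, w) = 12
I(V) = 3*V
d(v) = 24*v (d(v) = (v + v)*12 = (2*v)*12 = 24*v)
D(T) = T*(1 + T) (D(T) = (T + 0)*(1 + T) = T*(1 + T))
(-3 + D(d(I(2))))² = (-3 + (24*(3*2))*(1 + 24*(3*2)))² = (-3 + (24*6)*(1 + 24*6))² = (-3 + 144*(1 + 144))² = (-3 + 144*145)² = (-3 + 20880)² = 20877² = 435849129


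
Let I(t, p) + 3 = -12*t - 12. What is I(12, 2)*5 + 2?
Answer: -793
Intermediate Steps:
I(t, p) = -15 - 12*t (I(t, p) = -3 + (-12*t - 12) = -3 + (-12 - 12*t) = -15 - 12*t)
I(12, 2)*5 + 2 = (-15 - 12*12)*5 + 2 = (-15 - 144)*5 + 2 = -159*5 + 2 = -795 + 2 = -793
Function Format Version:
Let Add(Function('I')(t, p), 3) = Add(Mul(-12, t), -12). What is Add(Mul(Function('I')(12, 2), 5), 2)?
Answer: -793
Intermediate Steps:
Function('I')(t, p) = Add(-15, Mul(-12, t)) (Function('I')(t, p) = Add(-3, Add(Mul(-12, t), -12)) = Add(-3, Add(-12, Mul(-12, t))) = Add(-15, Mul(-12, t)))
Add(Mul(Function('I')(12, 2), 5), 2) = Add(Mul(Add(-15, Mul(-12, 12)), 5), 2) = Add(Mul(Add(-15, -144), 5), 2) = Add(Mul(-159, 5), 2) = Add(-795, 2) = -793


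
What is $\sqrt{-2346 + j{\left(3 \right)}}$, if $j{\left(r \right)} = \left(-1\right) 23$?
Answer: $i \sqrt{2369} \approx 48.672 i$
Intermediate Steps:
$j{\left(r \right)} = -23$
$\sqrt{-2346 + j{\left(3 \right)}} = \sqrt{-2346 - 23} = \sqrt{-2369} = i \sqrt{2369}$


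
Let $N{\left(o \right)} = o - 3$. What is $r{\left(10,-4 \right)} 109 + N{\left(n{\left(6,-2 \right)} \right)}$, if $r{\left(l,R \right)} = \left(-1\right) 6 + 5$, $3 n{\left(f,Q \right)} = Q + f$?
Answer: $- \frac{332}{3} \approx -110.67$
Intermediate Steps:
$n{\left(f,Q \right)} = \frac{Q}{3} + \frac{f}{3}$ ($n{\left(f,Q \right)} = \frac{Q + f}{3} = \frac{Q}{3} + \frac{f}{3}$)
$r{\left(l,R \right)} = -1$ ($r{\left(l,R \right)} = -6 + 5 = -1$)
$N{\left(o \right)} = -3 + o$ ($N{\left(o \right)} = o - 3 = -3 + o$)
$r{\left(10,-4 \right)} 109 + N{\left(n{\left(6,-2 \right)} \right)} = \left(-1\right) 109 + \left(-3 + \left(\frac{1}{3} \left(-2\right) + \frac{1}{3} \cdot 6\right)\right) = -109 + \left(-3 + \left(- \frac{2}{3} + 2\right)\right) = -109 + \left(-3 + \frac{4}{3}\right) = -109 - \frac{5}{3} = - \frac{332}{3}$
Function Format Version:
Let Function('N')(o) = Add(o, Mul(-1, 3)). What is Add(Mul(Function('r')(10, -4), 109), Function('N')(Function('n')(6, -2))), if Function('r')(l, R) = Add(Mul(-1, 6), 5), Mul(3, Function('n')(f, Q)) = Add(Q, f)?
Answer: Rational(-332, 3) ≈ -110.67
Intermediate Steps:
Function('n')(f, Q) = Add(Mul(Rational(1, 3), Q), Mul(Rational(1, 3), f)) (Function('n')(f, Q) = Mul(Rational(1, 3), Add(Q, f)) = Add(Mul(Rational(1, 3), Q), Mul(Rational(1, 3), f)))
Function('r')(l, R) = -1 (Function('r')(l, R) = Add(-6, 5) = -1)
Function('N')(o) = Add(-3, o) (Function('N')(o) = Add(o, -3) = Add(-3, o))
Add(Mul(Function('r')(10, -4), 109), Function('N')(Function('n')(6, -2))) = Add(Mul(-1, 109), Add(-3, Add(Mul(Rational(1, 3), -2), Mul(Rational(1, 3), 6)))) = Add(-109, Add(-3, Add(Rational(-2, 3), 2))) = Add(-109, Add(-3, Rational(4, 3))) = Add(-109, Rational(-5, 3)) = Rational(-332, 3)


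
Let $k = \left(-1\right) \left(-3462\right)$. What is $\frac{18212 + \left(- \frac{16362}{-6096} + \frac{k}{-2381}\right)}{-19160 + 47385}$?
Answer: $\frac{44059551947}{68278984600} \approx 0.64529$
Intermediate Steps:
$k = 3462$
$\frac{18212 + \left(- \frac{16362}{-6096} + \frac{k}{-2381}\right)}{-19160 + 47385} = \frac{18212 + \left(- \frac{16362}{-6096} + \frac{3462}{-2381}\right)}{-19160 + 47385} = \frac{18212 + \left(\left(-16362\right) \left(- \frac{1}{6096}\right) + 3462 \left(- \frac{1}{2381}\right)\right)}{28225} = \left(18212 + \left(\frac{2727}{1016} - \frac{3462}{2381}\right)\right) \frac{1}{28225} = \left(18212 + \frac{2975595}{2419096}\right) \frac{1}{28225} = \frac{44059551947}{2419096} \cdot \frac{1}{28225} = \frac{44059551947}{68278984600}$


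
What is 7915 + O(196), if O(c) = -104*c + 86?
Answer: -12383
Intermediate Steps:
O(c) = 86 - 104*c
7915 + O(196) = 7915 + (86 - 104*196) = 7915 + (86 - 20384) = 7915 - 20298 = -12383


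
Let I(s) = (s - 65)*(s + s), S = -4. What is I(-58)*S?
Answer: -57072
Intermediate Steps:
I(s) = 2*s*(-65 + s) (I(s) = (-65 + s)*(2*s) = 2*s*(-65 + s))
I(-58)*S = (2*(-58)*(-65 - 58))*(-4) = (2*(-58)*(-123))*(-4) = 14268*(-4) = -57072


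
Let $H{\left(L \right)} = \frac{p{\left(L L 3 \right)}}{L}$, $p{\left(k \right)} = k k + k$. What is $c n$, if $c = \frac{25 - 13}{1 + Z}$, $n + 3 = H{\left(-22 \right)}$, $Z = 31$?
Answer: $- \frac{287703}{8} \approx -35963.0$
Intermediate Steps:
$p{\left(k \right)} = k + k^{2}$ ($p{\left(k \right)} = k^{2} + k = k + k^{2}$)
$H{\left(L \right)} = 3 L \left(1 + 3 L^{2}\right)$ ($H{\left(L \right)} = \frac{L L 3 \left(1 + L L 3\right)}{L} = \frac{L^{2} \cdot 3 \left(1 + L^{2} \cdot 3\right)}{L} = \frac{3 L^{2} \left(1 + 3 L^{2}\right)}{L} = 3 L \left(1 + 3 L^{2}\right)$)
$n = -95901$ ($n = -3 + \left(3 \left(-22\right) + 9 \left(-22\right)^{3}\right) = -3 + \left(-66 + 9 \left(-10648\right)\right) = -3 - 95898 = -95901$)
$c = \frac{3}{8}$ ($c = \frac{25 - 13}{1 + 31} = \frac{12}{32} = 12 \cdot \frac{1}{32} = \frac{3}{8} \approx 0.375$)
$c n = \frac{3}{8} \left(-95901\right) = - \frac{287703}{8}$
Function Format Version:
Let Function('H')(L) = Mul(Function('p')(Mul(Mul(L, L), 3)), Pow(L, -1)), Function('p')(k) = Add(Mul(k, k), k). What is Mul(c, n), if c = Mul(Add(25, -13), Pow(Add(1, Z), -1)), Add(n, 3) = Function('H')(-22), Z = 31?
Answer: Rational(-287703, 8) ≈ -35963.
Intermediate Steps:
Function('p')(k) = Add(k, Pow(k, 2)) (Function('p')(k) = Add(Pow(k, 2), k) = Add(k, Pow(k, 2)))
Function('H')(L) = Mul(3, L, Add(1, Mul(3, Pow(L, 2)))) (Function('H')(L) = Mul(Mul(Mul(Mul(L, L), 3), Add(1, Mul(Mul(L, L), 3))), Pow(L, -1)) = Mul(Mul(Mul(Pow(L, 2), 3), Add(1, Mul(Pow(L, 2), 3))), Pow(L, -1)) = Mul(Mul(Mul(3, Pow(L, 2)), Add(1, Mul(3, Pow(L, 2)))), Pow(L, -1)) = Mul(Mul(3, Pow(L, 2), Add(1, Mul(3, Pow(L, 2)))), Pow(L, -1)) = Mul(3, L, Add(1, Mul(3, Pow(L, 2)))))
n = -95901 (n = Add(-3, Add(Mul(3, -22), Mul(9, Pow(-22, 3)))) = Add(-3, Add(-66, Mul(9, -10648))) = Add(-3, Add(-66, -95832)) = Add(-3, -95898) = -95901)
c = Rational(3, 8) (c = Mul(Add(25, -13), Pow(Add(1, 31), -1)) = Mul(12, Pow(32, -1)) = Mul(12, Rational(1, 32)) = Rational(3, 8) ≈ 0.37500)
Mul(c, n) = Mul(Rational(3, 8), -95901) = Rational(-287703, 8)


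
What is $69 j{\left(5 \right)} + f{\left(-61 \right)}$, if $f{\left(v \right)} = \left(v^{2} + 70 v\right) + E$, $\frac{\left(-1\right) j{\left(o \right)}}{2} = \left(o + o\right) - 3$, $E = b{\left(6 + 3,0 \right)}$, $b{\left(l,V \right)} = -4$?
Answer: $-1519$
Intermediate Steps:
$E = -4$
$j{\left(o \right)} = 6 - 4 o$ ($j{\left(o \right)} = - 2 \left(\left(o + o\right) - 3\right) = - 2 \left(2 o - 3\right) = - 2 \left(-3 + 2 o\right) = 6 - 4 o$)
$f{\left(v \right)} = -4 + v^{2} + 70 v$ ($f{\left(v \right)} = \left(v^{2} + 70 v\right) - 4 = -4 + v^{2} + 70 v$)
$69 j{\left(5 \right)} + f{\left(-61 \right)} = 69 \left(6 - 20\right) + \left(-4 + \left(-61\right)^{2} + 70 \left(-61\right)\right) = 69 \left(6 - 20\right) - 553 = 69 \left(-14\right) - 553 = -966 - 553 = -1519$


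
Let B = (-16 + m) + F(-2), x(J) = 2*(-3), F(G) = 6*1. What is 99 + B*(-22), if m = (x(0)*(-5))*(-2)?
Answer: 1639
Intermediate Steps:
F(G) = 6
x(J) = -6
m = -60 (m = -6*(-5)*(-2) = 30*(-2) = -60)
B = -70 (B = (-16 - 60) + 6 = -76 + 6 = -70)
99 + B*(-22) = 99 - 70*(-22) = 99 + 1540 = 1639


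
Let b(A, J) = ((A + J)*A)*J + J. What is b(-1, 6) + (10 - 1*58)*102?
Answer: -4920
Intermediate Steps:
b(A, J) = J + A*J*(A + J) (b(A, J) = (A*(A + J))*J + J = A*J*(A + J) + J = J + A*J*(A + J))
b(-1, 6) + (10 - 1*58)*102 = 6*(1 + (-1)² - 1*6) + (10 - 1*58)*102 = 6*(1 + 1 - 6) + (10 - 58)*102 = 6*(-4) - 48*102 = -24 - 4896 = -4920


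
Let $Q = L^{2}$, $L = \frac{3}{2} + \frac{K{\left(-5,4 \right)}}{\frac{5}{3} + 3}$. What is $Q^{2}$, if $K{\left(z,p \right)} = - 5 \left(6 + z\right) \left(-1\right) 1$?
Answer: $\frac{104976}{2401} \approx 43.722$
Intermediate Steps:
$K{\left(z,p \right)} = 30 + 5 z$ ($K{\left(z,p \right)} = - 5 \left(-6 - z\right) 1 = \left(30 + 5 z\right) 1 = 30 + 5 z$)
$L = \frac{18}{7}$ ($L = \frac{3}{2} + \frac{30 + 5 \left(-5\right)}{\frac{5}{3} + 3} = 3 \cdot \frac{1}{2} + \frac{30 - 25}{5 \cdot \frac{1}{3} + 3} = \frac{3}{2} + \frac{5}{\frac{5}{3} + 3} = \frac{3}{2} + \frac{5}{\frac{14}{3}} = \frac{3}{2} + 5 \cdot \frac{3}{14} = \frac{3}{2} + \frac{15}{14} = \frac{18}{7} \approx 2.5714$)
$Q = \frac{324}{49}$ ($Q = \left(\frac{18}{7}\right)^{2} = \frac{324}{49} \approx 6.6122$)
$Q^{2} = \left(\frac{324}{49}\right)^{2} = \frac{104976}{2401}$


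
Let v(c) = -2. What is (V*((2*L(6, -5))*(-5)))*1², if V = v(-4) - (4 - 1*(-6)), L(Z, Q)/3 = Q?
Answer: -1800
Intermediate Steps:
L(Z, Q) = 3*Q
V = -12 (V = -2 - (4 - 1*(-6)) = -2 - (4 + 6) = -2 - 1*10 = -2 - 10 = -12)
(V*((2*L(6, -5))*(-5)))*1² = -12*2*(3*(-5))*(-5)*1² = -12*2*(-15)*(-5)*1 = -(-360)*(-5)*1 = -12*150*1 = -1800*1 = -1800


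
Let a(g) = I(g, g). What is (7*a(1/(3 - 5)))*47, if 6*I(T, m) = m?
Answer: -329/12 ≈ -27.417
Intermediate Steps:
I(T, m) = m/6
a(g) = g/6
(7*a(1/(3 - 5)))*47 = (7*(1/(6*(3 - 5))))*47 = (7*((⅙)/(-2)))*47 = (7*((⅙)*(-½)))*47 = (7*(-1/12))*47 = -7/12*47 = -329/12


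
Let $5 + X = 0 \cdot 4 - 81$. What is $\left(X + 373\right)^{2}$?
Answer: $82369$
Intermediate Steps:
$X = -86$ ($X = -5 + \left(0 \cdot 4 - 81\right) = -5 + \left(0 - 81\right) = -5 - 81 = -86$)
$\left(X + 373\right)^{2} = \left(-86 + 373\right)^{2} = 287^{2} = 82369$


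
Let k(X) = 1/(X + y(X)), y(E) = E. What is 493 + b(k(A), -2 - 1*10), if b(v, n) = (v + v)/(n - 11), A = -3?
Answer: 34018/69 ≈ 493.01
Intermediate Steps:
k(X) = 1/(2*X) (k(X) = 1/(X + X) = 1/(2*X))
b(v, n) = 2*v/(-11 + n) (b(v, n) = (2*v)/(-11 + n) = 2*v/(-11 + n))
493 + b(k(A), -2 - 1*10) = 493 + 2*((½)/(-3))/(-11 + (-2 - 1*10)) = 493 + 2*((½)*(-⅓))/(-11 + (-2 - 10)) = 493 + 2*(-⅙)/(-11 - 12) = 493 + 2*(-⅙)/(-23) = 493 + 2*(-⅙)*(-1/23) = 493 + 1/69 = 34018/69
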